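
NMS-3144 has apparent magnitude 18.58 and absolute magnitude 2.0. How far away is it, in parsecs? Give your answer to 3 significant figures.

2.07×10^4 pc

m − M = 5 log₁₀(d/10 pc)
18.58 − (2.0) = 16.58 = 5 log₁₀(d/10)
d = 10 × 10^(16.58/5) = 10 × 10^3.316 = 2.070×10^4 pc.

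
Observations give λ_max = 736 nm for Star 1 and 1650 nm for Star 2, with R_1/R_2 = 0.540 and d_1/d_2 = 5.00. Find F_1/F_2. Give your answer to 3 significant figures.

Wien's law: T_1/T_2 = λ_2/λ_1 = 1650/736 = 2.242.
L_1/L_2 = (R_1/R_2)²(T_1/T_2)⁴ = (0.540)²(2.242)⁴ = 7.366.
F_1/F_2 = (L_1/L_2)/(d_1/d_2)² = 7.366/(5.00)² = 0.2946.

0.295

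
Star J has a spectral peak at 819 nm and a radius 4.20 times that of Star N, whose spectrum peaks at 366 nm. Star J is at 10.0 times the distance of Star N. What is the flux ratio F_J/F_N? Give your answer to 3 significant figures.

Wien's law: T_J/T_N = λ_N/λ_J = 366/819 = 0.4469.
L_J/L_N = (R_J/R_N)²(T_J/T_N)⁴ = (4.20)²(0.4469)⁴ = 0.7035.
F_J/F_N = (L_J/L_N)/(d_J/d_N)² = 0.7035/(10.0)² = 0.007035.

0.00704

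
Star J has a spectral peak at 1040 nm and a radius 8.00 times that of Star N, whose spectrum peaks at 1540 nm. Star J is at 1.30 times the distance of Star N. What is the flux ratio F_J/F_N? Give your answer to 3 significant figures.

Wien's law: T_J/T_N = λ_N/λ_J = 1540/1040 = 1.481.
L_J/L_N = (R_J/R_N)²(T_J/T_N)⁴ = (8.00)²(1.481)⁴ = 307.7.
F_J/F_N = (L_J/L_N)/(d_J/d_N)² = 307.7/(1.30)² = 182.1.

182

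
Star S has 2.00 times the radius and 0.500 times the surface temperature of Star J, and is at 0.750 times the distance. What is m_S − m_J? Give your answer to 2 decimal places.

L_S/L_J = (2.00)²(0.500)⁴ = 0.2500.
F_S/F_J = (L_S/L_J)/(d_S/d_J)² = 0.2500/0.5625 = 0.4444.
m_S − m_J = −2.5 log₁₀(0.4444) = 0.88.

0.88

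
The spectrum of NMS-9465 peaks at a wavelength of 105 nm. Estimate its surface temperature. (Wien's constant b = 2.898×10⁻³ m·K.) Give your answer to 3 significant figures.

2.76×10^4 K

T = b/λ_max = 2.898×10⁻³ / (105×10⁻⁹) = 2.760×10^4 K.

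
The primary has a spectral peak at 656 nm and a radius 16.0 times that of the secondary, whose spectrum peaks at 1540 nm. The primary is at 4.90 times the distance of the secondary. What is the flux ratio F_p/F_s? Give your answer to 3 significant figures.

324

Wien's law: T_p/T_s = λ_s/λ_p = 1540/656 = 2.348.
L_p/L_s = (R_p/R_s)²(T_p/T_s)⁴ = (16.0)²(2.348)⁴ = 7775.
F_p/F_s = (L_p/L_s)/(d_p/d_s)² = 7775/(4.90)² = 323.8.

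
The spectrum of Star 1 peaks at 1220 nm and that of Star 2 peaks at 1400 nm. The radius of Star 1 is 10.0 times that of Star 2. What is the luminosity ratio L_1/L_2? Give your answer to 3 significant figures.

Wien's law gives T ∝ 1/λ_max, so T_1/T_2 = λ_2/λ_1 = 1400/1220 = 1.148.
Then L ∝ R²T⁴ gives L_1/L_2 = (10.0)² × (1.148)⁴ = 100.0 × 1.734 = 173.4.

173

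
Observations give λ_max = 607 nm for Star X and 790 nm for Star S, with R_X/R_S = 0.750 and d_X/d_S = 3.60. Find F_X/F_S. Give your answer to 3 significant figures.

Wien's law: T_X/T_S = λ_S/λ_X = 790/607 = 1.301.
L_X/L_S = (R_X/R_S)²(T_X/T_S)⁴ = (0.750)²(1.301)⁴ = 1.614.
F_X/F_S = (L_X/L_S)/(d_X/d_S)² = 1.614/(3.60)² = 0.1245.

0.125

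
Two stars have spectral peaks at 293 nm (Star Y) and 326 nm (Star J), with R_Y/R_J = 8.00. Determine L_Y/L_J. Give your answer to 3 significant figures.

Wien's law gives T ∝ 1/λ_max, so T_Y/T_J = λ_J/λ_Y = 326/293 = 1.113.
Then L ∝ R²T⁴ gives L_Y/L_J = (8.00)² × (1.113)⁴ = 64.00 × 1.532 = 98.08.

98.1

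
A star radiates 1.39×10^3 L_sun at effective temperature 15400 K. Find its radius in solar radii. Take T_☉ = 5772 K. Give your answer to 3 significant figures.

R/R_☉ = √(L/L_☉) / (T/T_☉)² = √(1.39×10^3) / (2.668)²
       = 37.28 / 7.119 = 5.237.

5.24 solar radii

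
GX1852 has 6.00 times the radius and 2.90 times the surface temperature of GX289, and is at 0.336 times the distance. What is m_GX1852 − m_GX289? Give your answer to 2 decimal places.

L_GX1852/L_GX289 = (6.00)²(2.90)⁴ = 2546.
F_GX1852/F_GX289 = (L_GX1852/L_GX289)/(d_GX1852/d_GX289)² = 2546/0.1129 = 2.255×10^4.
m_GX1852 − m_GX289 = −2.5 log₁₀(2.255×10^4) = -10.88.

-10.88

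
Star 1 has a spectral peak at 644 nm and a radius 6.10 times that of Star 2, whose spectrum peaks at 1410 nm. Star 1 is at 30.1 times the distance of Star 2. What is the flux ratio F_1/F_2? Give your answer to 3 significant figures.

Wien's law: T_1/T_2 = λ_2/λ_1 = 1410/644 = 2.189.
L_1/L_2 = (R_1/R_2)²(T_1/T_2)⁴ = (6.10)²(2.189)⁴ = 855.1.
F_1/F_2 = (L_1/L_2)/(d_1/d_2)² = 855.1/(30.1)² = 0.9438.

0.944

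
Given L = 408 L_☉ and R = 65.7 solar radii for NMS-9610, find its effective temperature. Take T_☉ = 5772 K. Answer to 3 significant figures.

3.20×10^3 K

T/T_☉ = (L/L_☉)^(1/4) / (R/R_☉)^(1/2)
T = 5772 × (408)^(1/4) / √(65.7) = 5772 × 4.494 / 8.106 = 3200 K.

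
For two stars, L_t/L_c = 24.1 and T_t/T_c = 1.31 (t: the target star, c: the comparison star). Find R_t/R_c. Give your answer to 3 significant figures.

2.86

L ∝ R²T⁴ gives R ∝ √L / T², so
R_t/R_c = √(24.1) / (1.31)² = 4.909 / 1.716 = 2.861.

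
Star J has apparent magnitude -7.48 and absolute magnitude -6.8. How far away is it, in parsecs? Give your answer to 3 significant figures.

7.31 pc

m − M = 5 log₁₀(d/10 pc)
-7.48 − (-6.8) = -0.68 = 5 log₁₀(d/10)
d = 10 × 10^(-0.68/5) = 10 × 10^-0.136 = 7.311 pc.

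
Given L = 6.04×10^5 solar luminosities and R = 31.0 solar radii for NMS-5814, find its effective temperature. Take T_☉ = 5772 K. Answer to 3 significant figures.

T/T_☉ = (L/L_☉)^(1/4) / (R/R_☉)^(1/2)
T = 5772 × (6.04×10^5)^(1/4) / √(31.0) = 5772 × 27.88 / 5.568 = 2.890×10^4 K.

2.89×10^4 K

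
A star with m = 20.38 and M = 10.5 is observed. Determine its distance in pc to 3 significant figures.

946 pc

m − M = 5 log₁₀(d/10 pc)
20.38 − (10.5) = 9.88 = 5 log₁₀(d/10)
d = 10 × 10^(9.88/5) = 10 × 10^1.976 = 946.2 pc.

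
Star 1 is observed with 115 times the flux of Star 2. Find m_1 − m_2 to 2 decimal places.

-5.15

m_1 − m_2 = −2.5 log₁₀(F_1/F_2) = −2.5 log₁₀(115) = −2.5 × (2.061) = -5.152.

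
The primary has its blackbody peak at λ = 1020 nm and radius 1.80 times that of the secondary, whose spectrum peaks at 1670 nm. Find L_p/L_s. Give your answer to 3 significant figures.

23.3

Wien's law gives T ∝ 1/λ_max, so T_p/T_s = λ_s/λ_p = 1670/1020 = 1.637.
Then L ∝ R²T⁴ gives L_p/L_s = (1.80)² × (1.637)⁴ = 3.240 × 7.186 = 23.28.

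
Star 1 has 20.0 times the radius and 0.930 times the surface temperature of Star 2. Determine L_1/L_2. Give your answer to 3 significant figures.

From the Stefan–Boltzmann law, L ∝ R²T⁴, so
L_1/L_2 = (R_1/R_2)² (T_1/T_2)⁴ = (20.0)² × (0.930)⁴ = 400.0 × 0.7481 = 299.2.

299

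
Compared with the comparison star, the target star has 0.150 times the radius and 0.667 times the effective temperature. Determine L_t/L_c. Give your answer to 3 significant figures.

From the Stefan–Boltzmann law, L ∝ R²T⁴, so
L_t/L_c = (R_t/R_c)² (T_t/T_c)⁴ = (0.150)² × (0.667)⁴ = 0.02250 × 0.1979 = 0.004453.

0.00445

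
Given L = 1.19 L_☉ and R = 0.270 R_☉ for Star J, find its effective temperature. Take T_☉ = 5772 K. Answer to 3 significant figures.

T/T_☉ = (L/L_☉)^(1/4) / (R/R_☉)^(1/2)
T = 5772 × (1.19)^(1/4) / √(0.270) = 5772 × 1.044 / 0.5196 = 1.160×10^4 K.

1.16×10^4 K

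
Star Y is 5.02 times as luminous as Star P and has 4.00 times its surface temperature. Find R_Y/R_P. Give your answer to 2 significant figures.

0.14

L ∝ R²T⁴ gives R ∝ √L / T², so
R_Y/R_P = √(5.02) / (4.00)² = 2.241 / 16.00 = 0.1400.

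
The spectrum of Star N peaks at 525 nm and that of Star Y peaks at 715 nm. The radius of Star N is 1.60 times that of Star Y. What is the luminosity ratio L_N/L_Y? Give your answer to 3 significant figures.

8.81

Wien's law gives T ∝ 1/λ_max, so T_N/T_Y = λ_Y/λ_N = 715/525 = 1.362.
Then L ∝ R²T⁴ gives L_N/L_Y = (1.60)² × (1.362)⁴ = 2.560 × 3.440 = 8.807.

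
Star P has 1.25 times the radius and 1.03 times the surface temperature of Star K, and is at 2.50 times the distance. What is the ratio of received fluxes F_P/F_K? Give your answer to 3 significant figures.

L_P/L_K = (R_P/R_K)²(T_P/T_K)⁴ = (1.25)² × (1.03)⁴ = 1.759.
F_P/F_K = (L_P/L_K)/(d_P/d_K)² = 1.759 / (2.50)² = 0.2814.

0.281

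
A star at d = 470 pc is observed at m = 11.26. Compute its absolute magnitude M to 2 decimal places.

M = m − 5 log₁₀(d/10 pc) = 11.26 − 5 log₁₀(470/10)
  = 11.26 − 5 × 1.672 = 11.26 − 8.36 = 2.90.

2.90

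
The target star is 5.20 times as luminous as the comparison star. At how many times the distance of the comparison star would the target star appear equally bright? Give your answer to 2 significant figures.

Equal flux requires L_t/d_t² = L_c/d_c², so d_t/d_c = √(L_t/L_c)
= √(5.20) = 2.280.

2.3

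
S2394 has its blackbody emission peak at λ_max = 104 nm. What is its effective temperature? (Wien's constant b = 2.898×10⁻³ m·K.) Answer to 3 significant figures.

2.79×10^4 K

T = b/λ_max = 2.898×10⁻³ / (104×10⁻⁹) = 2.787×10^4 K.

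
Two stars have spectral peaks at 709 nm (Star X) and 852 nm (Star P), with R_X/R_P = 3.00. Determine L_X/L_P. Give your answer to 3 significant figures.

Wien's law gives T ∝ 1/λ_max, so T_X/T_P = λ_P/λ_X = 852/709 = 1.202.
Then L ∝ R²T⁴ gives L_X/L_P = (3.00)² × (1.202)⁴ = 9.000 × 2.085 = 18.77.

18.8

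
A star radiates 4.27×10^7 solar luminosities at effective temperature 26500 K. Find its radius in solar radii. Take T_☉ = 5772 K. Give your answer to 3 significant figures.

310 solar radii

R/R_☉ = √(L/L_☉) / (T/T_☉)² = √(4.27×10^7) / (4.591)²
       = 6535 / 21.08 = 310.0.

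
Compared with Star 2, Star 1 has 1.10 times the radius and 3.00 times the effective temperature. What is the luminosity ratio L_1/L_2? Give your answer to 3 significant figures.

98.0

From the Stefan–Boltzmann law, L ∝ R²T⁴, so
L_1/L_2 = (R_1/R_2)² (T_1/T_2)⁴ = (1.10)² × (3.00)⁴ = 1.210 × 81.00 = 98.01.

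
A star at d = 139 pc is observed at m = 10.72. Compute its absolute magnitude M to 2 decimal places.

5.00

M = m − 5 log₁₀(d/10 pc) = 10.72 − 5 log₁₀(139/10)
  = 10.72 − 5 × 1.143 = 10.72 − 5.72 = 5.00.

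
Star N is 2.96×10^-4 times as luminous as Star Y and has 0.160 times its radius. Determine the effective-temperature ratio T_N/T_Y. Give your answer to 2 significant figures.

L ∝ R²T⁴ gives T ∝ (L/R²)^(1/4), so
T_N/T_Y = (2.96×10^-4 / 0.160²)^(1/4) = (0.01156)^(1/4) = 0.3279.

0.33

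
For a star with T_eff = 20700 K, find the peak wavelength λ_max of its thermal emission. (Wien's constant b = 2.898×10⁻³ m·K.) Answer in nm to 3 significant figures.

λ_max = b/T = 2.898×10⁻³ / 20700 = 1.40×10^-7 m = 140.0 nm.

140 nm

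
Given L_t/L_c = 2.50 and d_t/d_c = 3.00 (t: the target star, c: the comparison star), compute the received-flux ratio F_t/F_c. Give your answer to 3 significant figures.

F = L/(4πd²), so F_t/F_c = (L_t/L_c) / (d_t/d_c)²
= 2.50 / (3.00)² = 2.50 / 9.000 = 0.2778.

0.278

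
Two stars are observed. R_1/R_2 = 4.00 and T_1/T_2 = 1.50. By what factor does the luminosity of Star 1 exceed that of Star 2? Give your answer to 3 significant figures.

81.0

From the Stefan–Boltzmann law, L ∝ R²T⁴, so
L_1/L_2 = (R_1/R_2)² (T_1/T_2)⁴ = (4.00)² × (1.50)⁴ = 16.00 × 5.062 = 81.00.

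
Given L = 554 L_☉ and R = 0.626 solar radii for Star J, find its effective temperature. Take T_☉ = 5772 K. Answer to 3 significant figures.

3.54×10^4 K

T/T_☉ = (L/L_☉)^(1/4) / (R/R_☉)^(1/2)
T = 5772 × (554)^(1/4) / √(0.626) = 5772 × 4.852 / 0.7912 = 3.539×10^4 K.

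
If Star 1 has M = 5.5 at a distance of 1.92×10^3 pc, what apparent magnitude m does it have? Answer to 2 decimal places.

m = M + 5 log₁₀(d/10 pc) = 5.5 + 5 log₁₀(1.92×10^3/10)
  = 5.5 + 5 × 2.283 = 5.5 + 11.42 = 16.92.

16.92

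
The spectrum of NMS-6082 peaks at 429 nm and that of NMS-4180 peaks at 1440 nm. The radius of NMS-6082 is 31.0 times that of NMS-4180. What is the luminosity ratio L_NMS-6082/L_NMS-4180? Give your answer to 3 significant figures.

Wien's law gives T ∝ 1/λ_max, so T_NMS-6082/T_NMS-4180 = λ_NMS-4180/λ_NMS-6082 = 1440/429 = 3.357.
Then L ∝ R²T⁴ gives L_NMS-6082/L_NMS-4180 = (31.0)² × (3.357)⁴ = 961.0 × 126.9 = 1.220×10^5.

1.22×10^5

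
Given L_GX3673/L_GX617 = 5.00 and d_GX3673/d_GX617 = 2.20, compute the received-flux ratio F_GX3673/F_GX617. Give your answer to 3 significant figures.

1.03

F = L/(4πd²), so F_GX3673/F_GX617 = (L_GX3673/L_GX617) / (d_GX3673/d_GX617)²
= 5.00 / (2.20)² = 5.00 / 4.840 = 1.033.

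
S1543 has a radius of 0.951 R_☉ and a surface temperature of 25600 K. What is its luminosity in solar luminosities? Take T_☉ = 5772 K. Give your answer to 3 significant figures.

350 solar luminosities

L/L_☉ = (R/R_☉)² (T/T_☉)⁴ = (0.951)² × (25600/5772)⁴
       = 0.9044 × (4.435)⁴ = 0.9044 × 386.9 = 350.0.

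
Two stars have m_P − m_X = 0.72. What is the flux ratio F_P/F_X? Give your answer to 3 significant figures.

F_P/F_X = 10^(−(m_P − m_X)/2.5) = 10^(-0.72/2.5) = 10^-0.288 = 0.5152.

0.515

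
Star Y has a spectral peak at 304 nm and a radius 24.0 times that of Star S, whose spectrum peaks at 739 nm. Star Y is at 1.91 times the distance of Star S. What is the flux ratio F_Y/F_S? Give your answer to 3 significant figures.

Wien's law: T_Y/T_S = λ_S/λ_Y = 739/304 = 2.431.
L_Y/L_S = (R_Y/R_S)²(T_Y/T_S)⁴ = (24.0)²(2.431)⁴ = 2.011×10^4.
F_Y/F_S = (L_Y/L_S)/(d_Y/d_S)² = 2.011×10^4/(1.91)² = 5514.

5.51×10^3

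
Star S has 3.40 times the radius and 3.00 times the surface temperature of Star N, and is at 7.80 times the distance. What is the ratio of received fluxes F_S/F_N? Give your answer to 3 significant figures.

15.4

L_S/L_N = (R_S/R_N)²(T_S/T_N)⁴ = (3.40)² × (3.00)⁴ = 936.4.
F_S/F_N = (L_S/L_N)/(d_S/d_N)² = 936.4 / (7.80)² = 15.39.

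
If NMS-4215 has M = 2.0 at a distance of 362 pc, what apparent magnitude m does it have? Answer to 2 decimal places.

9.79

m = M + 5 log₁₀(d/10 pc) = 2.0 + 5 log₁₀(362/10)
  = 2.0 + 5 × 1.559 = 2.0 + 7.79 = 9.79.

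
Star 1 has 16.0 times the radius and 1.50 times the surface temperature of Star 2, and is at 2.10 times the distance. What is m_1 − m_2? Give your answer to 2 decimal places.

-6.17

L_1/L_2 = (16.0)²(1.50)⁴ = 1296.
F_1/F_2 = (L_1/L_2)/(d_1/d_2)² = 1296/4.410 = 293.9.
m_1 − m_2 = −2.5 log₁₀(293.9) = -6.17.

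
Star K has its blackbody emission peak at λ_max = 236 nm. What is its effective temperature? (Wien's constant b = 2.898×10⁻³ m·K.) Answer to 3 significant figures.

T = b/λ_max = 2.898×10⁻³ / (236×10⁻⁹) = 1.228×10^4 K.

1.23×10^4 K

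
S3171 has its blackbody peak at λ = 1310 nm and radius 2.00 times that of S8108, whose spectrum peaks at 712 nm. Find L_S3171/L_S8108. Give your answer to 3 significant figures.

0.349

Wien's law gives T ∝ 1/λ_max, so T_S3171/T_S8108 = λ_S8108/λ_S3171 = 712/1310 = 0.5435.
Then L ∝ R²T⁴ gives L_S3171/L_S8108 = (2.00)² × (0.5435)⁴ = 4.000 × 0.08726 = 0.3491.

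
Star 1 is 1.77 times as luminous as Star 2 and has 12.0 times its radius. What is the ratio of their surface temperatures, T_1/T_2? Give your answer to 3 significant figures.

L ∝ R²T⁴ gives T ∝ (L/R²)^(1/4), so
T_1/T_2 = (1.77 / 12.0²)^(1/4) = (0.01229)^(1/4) = 0.3330.

0.333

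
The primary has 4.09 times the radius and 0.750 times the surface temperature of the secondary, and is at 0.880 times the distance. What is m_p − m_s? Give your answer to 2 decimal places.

L_p/L_s = (4.09)²(0.750)⁴ = 5.293.
F_p/F_s = (L_p/L_s)/(d_p/d_s)² = 5.293/0.7744 = 6.835.
m_p − m_s = −2.5 log₁₀(6.835) = -2.09.

-2.09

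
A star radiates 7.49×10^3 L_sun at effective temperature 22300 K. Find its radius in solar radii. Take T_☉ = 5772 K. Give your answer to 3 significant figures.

R/R_☉ = √(L/L_☉) / (T/T_☉)² = √(7.49×10^3) / (3.863)²
       = 86.54 / 14.93 = 5.798.

5.80 solar radii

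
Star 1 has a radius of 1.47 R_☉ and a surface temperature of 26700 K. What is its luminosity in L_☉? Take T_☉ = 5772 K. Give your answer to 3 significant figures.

989 L_☉

L/L_☉ = (R/R_☉)² (T/T_☉)⁴ = (1.47)² × (26700/5772)⁴
       = 2.161 × (4.626)⁴ = 2.161 × 457.9 = 989.4.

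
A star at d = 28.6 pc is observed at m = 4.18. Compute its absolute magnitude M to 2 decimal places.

1.90

M = m − 5 log₁₀(d/10 pc) = 4.18 − 5 log₁₀(28.6/10)
  = 4.18 − 5 × 0.456 = 4.18 − 2.28 = 1.90.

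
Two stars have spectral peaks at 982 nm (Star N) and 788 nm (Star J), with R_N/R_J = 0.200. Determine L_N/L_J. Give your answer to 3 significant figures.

0.0166

Wien's law gives T ∝ 1/λ_max, so T_N/T_J = λ_J/λ_N = 788/982 = 0.8024.
Then L ∝ R²T⁴ gives L_N/L_J = (0.200)² × (0.8024)⁴ = 0.04000 × 0.4146 = 0.01659.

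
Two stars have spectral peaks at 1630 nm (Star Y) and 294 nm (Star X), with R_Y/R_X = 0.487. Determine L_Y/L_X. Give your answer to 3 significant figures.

2.51×10^-4

Wien's law gives T ∝ 1/λ_max, so T_Y/T_X = λ_X/λ_Y = 294/1630 = 0.1804.
Then L ∝ R²T⁴ gives L_Y/L_X = (0.487)² × (0.1804)⁴ = 0.2372 × 0.001058 = 2.510×10^-4.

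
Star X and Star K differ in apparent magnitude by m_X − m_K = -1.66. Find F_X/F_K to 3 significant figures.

F_X/F_K = 10^(−(m_X − m_K)/2.5) = 10^(1.66/2.5) = 10^0.664 = 4.613.

4.61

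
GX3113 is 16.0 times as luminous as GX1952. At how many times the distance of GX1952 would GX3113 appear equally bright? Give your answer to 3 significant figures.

4.00

Equal flux requires L_GX3113/d_GX3113² = L_GX1952/d_GX1952², so d_GX3113/d_GX1952 = √(L_GX3113/L_GX1952)
= √(16.0) = 4.000.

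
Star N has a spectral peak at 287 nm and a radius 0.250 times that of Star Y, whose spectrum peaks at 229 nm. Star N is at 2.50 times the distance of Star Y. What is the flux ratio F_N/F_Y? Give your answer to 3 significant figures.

Wien's law: T_N/T_Y = λ_Y/λ_N = 229/287 = 0.7979.
L_N/L_Y = (R_N/R_Y)²(T_N/T_Y)⁴ = (0.250)²(0.7979)⁴ = 0.02533.
F_N/F_Y = (L_N/L_Y)/(d_N/d_Y)² = 0.02533/(2.50)² = 0.004053.

0.00405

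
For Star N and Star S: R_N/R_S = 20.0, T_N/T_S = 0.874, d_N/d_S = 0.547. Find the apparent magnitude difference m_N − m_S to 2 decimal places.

-7.23

L_N/L_S = (20.0)²(0.874)⁴ = 233.4.
F_N/F_S = (L_N/L_S)/(d_N/d_S)² = 233.4/0.2992 = 780.1.
m_N − m_S = −2.5 log₁₀(780.1) = -7.23.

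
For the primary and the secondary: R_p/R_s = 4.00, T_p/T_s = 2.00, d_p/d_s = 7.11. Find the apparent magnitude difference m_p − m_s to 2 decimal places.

L_p/L_s = (4.00)²(2.00)⁴ = 256.0.
F_p/F_s = (L_p/L_s)/(d_p/d_s)² = 256.0/50.55 = 5.064.
m_p − m_s = −2.5 log₁₀(5.064) = -1.76.

-1.76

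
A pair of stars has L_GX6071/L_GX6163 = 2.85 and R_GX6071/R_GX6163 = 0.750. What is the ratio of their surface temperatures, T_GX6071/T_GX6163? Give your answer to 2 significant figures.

1.5

L ∝ R²T⁴ gives T ∝ (L/R²)^(1/4), so
T_GX6071/T_GX6163 = (2.85 / 0.750²)^(1/4) = (5.067)^(1/4) = 1.500.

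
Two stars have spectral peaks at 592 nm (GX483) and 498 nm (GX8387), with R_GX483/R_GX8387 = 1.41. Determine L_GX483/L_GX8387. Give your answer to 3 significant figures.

Wien's law gives T ∝ 1/λ_max, so T_GX483/T_GX8387 = λ_GX8387/λ_GX483 = 498/592 = 0.8412.
Then L ∝ R²T⁴ gives L_GX483/L_GX8387 = (1.41)² × (0.8412)⁴ = 1.988 × 0.5008 = 0.9956.

0.996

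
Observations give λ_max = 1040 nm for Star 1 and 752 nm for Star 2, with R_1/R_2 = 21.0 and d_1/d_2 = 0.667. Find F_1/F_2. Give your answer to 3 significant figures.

Wien's law: T_1/T_2 = λ_2/λ_1 = 752/1040 = 0.7231.
L_1/L_2 = (R_1/R_2)²(T_1/T_2)⁴ = (21.0)²(0.7231)⁴ = 120.6.
F_1/F_2 = (L_1/L_2)/(d_1/d_2)² = 120.6/(0.667)² = 271.0.

271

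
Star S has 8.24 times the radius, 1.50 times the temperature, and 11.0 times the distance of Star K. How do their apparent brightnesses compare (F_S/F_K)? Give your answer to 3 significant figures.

2.84

L_S/L_K = (R_S/R_K)²(T_S/T_K)⁴ = (8.24)² × (1.50)⁴ = 343.7.
F_S/F_K = (L_S/L_K)/(d_S/d_K)² = 343.7 / (11.0)² = 2.841.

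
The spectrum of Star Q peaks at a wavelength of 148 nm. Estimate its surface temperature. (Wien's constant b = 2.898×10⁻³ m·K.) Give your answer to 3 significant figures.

T = b/λ_max = 2.898×10⁻³ / (148×10⁻⁹) = 1.958×10^4 K.

1.96×10^4 K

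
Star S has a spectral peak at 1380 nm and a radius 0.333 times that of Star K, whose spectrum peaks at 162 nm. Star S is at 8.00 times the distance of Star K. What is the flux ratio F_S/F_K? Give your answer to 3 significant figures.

Wien's law: T_S/T_K = λ_K/λ_S = 162/1380 = 0.1174.
L_S/L_K = (R_S/R_K)²(T_S/T_K)⁴ = (0.333)²(0.1174)⁴ = 2.106×10^-5.
F_S/F_K = (L_S/L_K)/(d_S/d_K)² = 2.106×10^-5/(8.00)² = 3.290×10^-7.

3.29×10^-7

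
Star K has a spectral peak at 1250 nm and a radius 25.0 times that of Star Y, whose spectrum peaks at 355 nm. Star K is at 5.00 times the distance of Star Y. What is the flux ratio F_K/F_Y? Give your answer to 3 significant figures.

Wien's law: T_K/T_Y = λ_Y/λ_K = 355/1250 = 0.2840.
L_K/L_Y = (R_K/R_Y)²(T_K/T_Y)⁴ = (25.0)²(0.2840)⁴ = 4.066.
F_K/F_Y = (L_K/L_Y)/(d_K/d_Y)² = 4.066/(5.00)² = 0.1626.

0.163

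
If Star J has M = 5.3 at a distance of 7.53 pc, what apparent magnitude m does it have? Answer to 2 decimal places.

4.68

m = M + 5 log₁₀(d/10 pc) = 5.3 + 5 log₁₀(7.53/10)
  = 5.3 + 5 × -0.123 = 5.3 + -0.62 = 4.68.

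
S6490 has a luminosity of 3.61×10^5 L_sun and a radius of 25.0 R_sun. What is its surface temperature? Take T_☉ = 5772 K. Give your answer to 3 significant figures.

T/T_☉ = (L/L_☉)^(1/4) / (R/R_☉)^(1/2)
T = 5772 × (3.61×10^5)^(1/4) / √(25.0) = 5772 × 24.51 / 5.000 = 2.830×10^4 K.

2.83×10^4 K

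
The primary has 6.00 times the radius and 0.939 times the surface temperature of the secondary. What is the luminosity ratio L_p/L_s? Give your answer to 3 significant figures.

From the Stefan–Boltzmann law, L ∝ R²T⁴, so
L_p/L_s = (R_p/R_s)² (T_p/T_s)⁴ = (6.00)² × (0.939)⁴ = 36.00 × 0.7774 = 27.99.

28.0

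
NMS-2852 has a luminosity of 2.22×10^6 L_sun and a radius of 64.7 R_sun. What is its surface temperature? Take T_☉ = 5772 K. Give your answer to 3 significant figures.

2.77×10^4 K

T/T_☉ = (L/L_☉)^(1/4) / (R/R_☉)^(1/2)
T = 5772 × (2.22×10^6)^(1/4) / √(64.7) = 5772 × 38.60 / 8.044 = 2.770×10^4 K.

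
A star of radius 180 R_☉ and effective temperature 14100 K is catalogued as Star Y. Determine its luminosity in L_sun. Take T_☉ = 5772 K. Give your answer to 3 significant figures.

1.15×10^6 L_sun

L/L_☉ = (R/R_☉)² (T/T_☉)⁴ = (180)² × (14100/5772)⁴
       = 3.240×10^4 × (2.443)⁴ = 3.240×10^4 × 35.61 = 1.154×10^6.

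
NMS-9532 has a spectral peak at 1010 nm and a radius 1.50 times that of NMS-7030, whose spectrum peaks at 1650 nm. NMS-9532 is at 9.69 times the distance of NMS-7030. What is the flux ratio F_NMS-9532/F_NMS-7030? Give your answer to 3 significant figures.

0.171

Wien's law: T_NMS-9532/T_NMS-7030 = λ_NMS-7030/λ_NMS-9532 = 1650/1010 = 1.634.
L_NMS-9532/L_NMS-7030 = (R_NMS-9532/R_NMS-7030)²(T_NMS-9532/T_NMS-7030)⁴ = (1.50)²(1.634)⁴ = 16.03.
F_NMS-9532/F_NMS-7030 = (L_NMS-9532/L_NMS-7030)/(d_NMS-9532/d_NMS-7030)² = 16.03/(9.69)² = 0.1707.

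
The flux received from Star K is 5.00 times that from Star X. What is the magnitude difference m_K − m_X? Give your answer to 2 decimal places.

m_K − m_X = −2.5 log₁₀(F_K/F_X) = −2.5 log₁₀(5.00) = −2.5 × (0.699) = -1.747.

-1.75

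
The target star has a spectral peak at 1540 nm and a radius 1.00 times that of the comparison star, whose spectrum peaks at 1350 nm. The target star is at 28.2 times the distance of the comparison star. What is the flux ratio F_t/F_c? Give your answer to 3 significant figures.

7.43×10^-4

Wien's law: T_t/T_c = λ_c/λ_t = 1350/1540 = 0.8766.
L_t/L_c = (R_t/R_c)²(T_t/T_c)⁴ = (1.00)²(0.8766)⁴ = 0.5905.
F_t/F_c = (L_t/L_c)/(d_t/d_c)² = 0.5905/(28.2)² = 7.426×10^-4.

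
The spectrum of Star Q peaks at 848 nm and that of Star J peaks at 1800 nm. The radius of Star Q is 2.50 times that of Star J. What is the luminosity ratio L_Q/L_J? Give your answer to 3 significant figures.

Wien's law gives T ∝ 1/λ_max, so T_Q/T_J = λ_J/λ_Q = 1800/848 = 2.123.
Then L ∝ R²T⁴ gives L_Q/L_J = (2.50)² × (2.123)⁴ = 6.250 × 20.30 = 126.9.

127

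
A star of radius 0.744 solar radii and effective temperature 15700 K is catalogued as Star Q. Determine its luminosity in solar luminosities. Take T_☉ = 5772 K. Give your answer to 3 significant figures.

30.3 solar luminosities

L/L_☉ = (R/R_☉)² (T/T_☉)⁴ = (0.744)² × (15700/5772)⁴
       = 0.5535 × (2.720)⁴ = 0.5535 × 54.74 = 30.30.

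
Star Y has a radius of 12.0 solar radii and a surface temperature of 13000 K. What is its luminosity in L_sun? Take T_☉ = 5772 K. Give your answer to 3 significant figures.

L/L_☉ = (R/R_☉)² (T/T_☉)⁴ = (12.0)² × (13000/5772)⁴
       = 144.0 × (2.252)⁴ = 144.0 × 25.73 = 3705.

3.71×10^3 L_sun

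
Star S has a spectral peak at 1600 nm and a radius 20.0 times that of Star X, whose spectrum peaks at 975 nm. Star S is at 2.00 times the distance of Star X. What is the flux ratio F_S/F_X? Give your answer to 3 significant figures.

Wien's law: T_S/T_X = λ_X/λ_S = 975/1600 = 0.6094.
L_S/L_X = (R_S/R_X)²(T_S/T_X)⁴ = (20.0)²(0.6094)⁴ = 55.16.
F_S/F_X = (L_S/L_X)/(d_S/d_X)² = 55.16/(2.00)² = 13.79.

13.8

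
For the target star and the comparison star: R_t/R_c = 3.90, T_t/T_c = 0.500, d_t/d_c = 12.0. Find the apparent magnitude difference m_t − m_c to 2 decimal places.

L_t/L_c = (3.90)²(0.500)⁴ = 0.9506.
F_t/F_c = (L_t/L_c)/(d_t/d_c)² = 0.9506/144.0 = 0.006602.
m_t − m_c = −2.5 log₁₀(0.006602) = 5.45.

5.45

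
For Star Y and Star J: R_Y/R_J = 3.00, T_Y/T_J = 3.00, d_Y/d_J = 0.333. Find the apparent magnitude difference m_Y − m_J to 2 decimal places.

L_Y/L_J = (3.00)²(3.00)⁴ = 729.0.
F_Y/F_J = (L_Y/L_J)/(d_Y/d_J)² = 729.0/0.1109 = 6574.
m_Y − m_J = −2.5 log₁₀(6574) = -9.54.

-9.54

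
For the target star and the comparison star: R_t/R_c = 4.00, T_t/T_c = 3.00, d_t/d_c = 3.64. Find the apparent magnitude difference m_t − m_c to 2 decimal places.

L_t/L_c = (4.00)²(3.00)⁴ = 1296.
F_t/F_c = (L_t/L_c)/(d_t/d_c)² = 1296/13.25 = 97.81.
m_t − m_c = −2.5 log₁₀(97.81) = -4.98.

-4.98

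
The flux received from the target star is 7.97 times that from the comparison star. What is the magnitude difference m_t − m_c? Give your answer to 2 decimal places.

-2.25

m_t − m_c = −2.5 log₁₀(F_t/F_c) = −2.5 log₁₀(7.97) = −2.5 × (0.901) = -2.254.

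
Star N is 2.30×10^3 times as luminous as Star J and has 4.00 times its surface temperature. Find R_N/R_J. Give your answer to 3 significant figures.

3.00

L ∝ R²T⁴ gives R ∝ √L / T², so
R_N/R_J = √(2.30×10^3) / (4.00)² = 47.96 / 16.00 = 2.997.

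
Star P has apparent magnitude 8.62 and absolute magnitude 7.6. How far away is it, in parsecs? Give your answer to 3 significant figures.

16.0 pc

m − M = 5 log₁₀(d/10 pc)
8.62 − (7.6) = 1.02 = 5 log₁₀(d/10)
d = 10 × 10^(1.02/5) = 10 × 10^0.204 = 16.00 pc.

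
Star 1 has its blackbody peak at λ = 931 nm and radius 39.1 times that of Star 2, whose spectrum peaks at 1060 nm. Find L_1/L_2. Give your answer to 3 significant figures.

2.57×10^3

Wien's law gives T ∝ 1/λ_max, so T_1/T_2 = λ_2/λ_1 = 1060/931 = 1.139.
Then L ∝ R²T⁴ gives L_1/L_2 = (39.1)² × (1.139)⁴ = 1529 × 1.680 = 2569.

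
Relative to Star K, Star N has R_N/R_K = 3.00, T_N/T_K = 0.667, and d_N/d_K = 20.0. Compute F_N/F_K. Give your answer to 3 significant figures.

0.00445

L_N/L_K = (R_N/R_K)²(T_N/T_K)⁴ = (3.00)² × (0.667)⁴ = 1.781.
F_N/F_K = (L_N/L_K)/(d_N/d_K)² = 1.781 / (20.0)² = 0.004453.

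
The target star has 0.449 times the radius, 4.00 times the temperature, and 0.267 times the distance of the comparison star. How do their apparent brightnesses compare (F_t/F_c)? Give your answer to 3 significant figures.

L_t/L_c = (R_t/R_c)²(T_t/T_c)⁴ = (0.449)² × (4.00)⁴ = 51.61.
F_t/F_c = (L_t/L_c)/(d_t/d_c)² = 51.61 / (0.267)² = 724.0.

724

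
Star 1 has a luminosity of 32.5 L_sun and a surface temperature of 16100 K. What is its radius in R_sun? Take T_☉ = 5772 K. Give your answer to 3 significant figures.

0.733 R_sun

R/R_☉ = √(L/L_☉) / (T/T_☉)² = √(32.5) / (2.789)²
       = 5.701 / 7.780 = 0.7327.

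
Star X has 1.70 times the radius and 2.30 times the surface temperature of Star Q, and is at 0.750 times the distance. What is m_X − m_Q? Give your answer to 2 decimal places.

L_X/L_Q = (1.70)²(2.30)⁴ = 80.87.
F_X/F_Q = (L_X/L_Q)/(d_X/d_Q)² = 80.87/0.5625 = 143.8.
m_X − m_Q = −2.5 log₁₀(143.8) = -5.39.

-5.39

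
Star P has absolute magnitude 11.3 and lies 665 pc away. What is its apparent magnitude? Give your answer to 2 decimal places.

m = M + 5 log₁₀(d/10 pc) = 11.3 + 5 log₁₀(665/10)
  = 11.3 + 5 × 1.823 = 11.3 + 9.11 = 20.41.

20.41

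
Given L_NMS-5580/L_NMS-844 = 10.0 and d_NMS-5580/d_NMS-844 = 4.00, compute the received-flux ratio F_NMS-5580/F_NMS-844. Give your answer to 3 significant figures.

F = L/(4πd²), so F_NMS-5580/F_NMS-844 = (L_NMS-5580/L_NMS-844) / (d_NMS-5580/d_NMS-844)²
= 10.0 / (4.00)² = 10.0 / 16.00 = 0.6250.

0.625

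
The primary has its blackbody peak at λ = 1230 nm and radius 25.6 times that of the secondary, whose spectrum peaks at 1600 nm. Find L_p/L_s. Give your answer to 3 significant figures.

1.88×10^3

Wien's law gives T ∝ 1/λ_max, so T_p/T_s = λ_s/λ_p = 1600/1230 = 1.301.
Then L ∝ R²T⁴ gives L_p/L_s = (25.6)² × (1.301)⁴ = 655.4 × 2.863 = 1876.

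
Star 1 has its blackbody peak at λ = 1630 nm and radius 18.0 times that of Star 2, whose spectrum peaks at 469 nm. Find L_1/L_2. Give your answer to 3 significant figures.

2.22

Wien's law gives T ∝ 1/λ_max, so T_1/T_2 = λ_2/λ_1 = 469/1630 = 0.2877.
Then L ∝ R²T⁴ gives L_1/L_2 = (18.0)² × (0.2877)⁴ = 324.0 × 0.006854 = 2.221.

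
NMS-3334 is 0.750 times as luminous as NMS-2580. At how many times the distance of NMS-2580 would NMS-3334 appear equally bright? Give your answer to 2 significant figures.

Equal flux requires L_NMS-3334/d_NMS-3334² = L_NMS-2580/d_NMS-2580², so d_NMS-3334/d_NMS-2580 = √(L_NMS-3334/L_NMS-2580)
= √(0.750) = 0.8660.

0.87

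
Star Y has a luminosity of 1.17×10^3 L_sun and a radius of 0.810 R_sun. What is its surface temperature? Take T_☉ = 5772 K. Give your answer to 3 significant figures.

T/T_☉ = (L/L_☉)^(1/4) / (R/R_☉)^(1/2)
T = 5772 × (1.17×10^3)^(1/4) / √(0.810) = 5772 × 5.849 / 0.9000 = 3.751×10^4 K.

3.75×10^4 K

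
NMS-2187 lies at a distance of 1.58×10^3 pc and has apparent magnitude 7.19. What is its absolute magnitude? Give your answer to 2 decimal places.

M = m − 5 log₁₀(d/10 pc) = 7.19 − 5 log₁₀(1.58×10^3/10)
  = 7.19 − 5 × 2.199 = 7.19 − 10.99 = -3.80.

-3.80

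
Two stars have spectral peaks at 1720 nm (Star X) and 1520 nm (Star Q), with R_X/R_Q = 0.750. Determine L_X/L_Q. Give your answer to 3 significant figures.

Wien's law gives T ∝ 1/λ_max, so T_X/T_Q = λ_Q/λ_X = 1520/1720 = 0.8837.
Then L ∝ R²T⁴ gives L_X/L_Q = (0.750)² × (0.8837)⁴ = 0.5625 × 0.6099 = 0.3431.

0.343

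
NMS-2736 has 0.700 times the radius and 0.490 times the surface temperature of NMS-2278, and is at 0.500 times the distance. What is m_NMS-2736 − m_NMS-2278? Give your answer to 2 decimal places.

L_NMS-2736/L_NMS-2278 = (0.700)²(0.490)⁴ = 0.02825.
F_NMS-2736/F_NMS-2278 = (L_NMS-2736/L_NMS-2278)/(d_NMS-2736/d_NMS-2278)² = 0.02825/0.2500 = 0.1130.
m_NMS-2736 − m_NMS-2278 = −2.5 log₁₀(0.1130) = 2.37.

2.37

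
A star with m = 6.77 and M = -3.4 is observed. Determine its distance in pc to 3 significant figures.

m − M = 5 log₁₀(d/10 pc)
6.77 − (-3.4) = 10.17 = 5 log₁₀(d/10)
d = 10 × 10^(10.17/5) = 10 × 10^2.034 = 1081 pc.

1.08×10^3 pc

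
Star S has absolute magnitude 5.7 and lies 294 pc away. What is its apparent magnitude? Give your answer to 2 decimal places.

m = M + 5 log₁₀(d/10 pc) = 5.7 + 5 log₁₀(294/10)
  = 5.7 + 5 × 1.468 = 5.7 + 7.34 = 13.04.

13.04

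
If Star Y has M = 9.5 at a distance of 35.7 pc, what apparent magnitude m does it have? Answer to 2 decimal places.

12.26

m = M + 5 log₁₀(d/10 pc) = 9.5 + 5 log₁₀(35.7/10)
  = 9.5 + 5 × 0.553 = 9.5 + 2.76 = 12.26.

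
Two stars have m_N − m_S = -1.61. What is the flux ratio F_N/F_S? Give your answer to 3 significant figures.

4.41

F_N/F_S = 10^(−(m_N − m_S)/2.5) = 10^(1.61/2.5) = 10^0.644 = 4.406.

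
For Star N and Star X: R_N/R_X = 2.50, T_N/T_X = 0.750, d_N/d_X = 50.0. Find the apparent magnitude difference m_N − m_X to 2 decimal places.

7.75

L_N/L_X = (2.50)²(0.750)⁴ = 1.978.
F_N/F_X = (L_N/L_X)/(d_N/d_X)² = 1.978/2500 = 7.910×10^-4.
m_N − m_X = −2.5 log₁₀(7.910×10^-4) = 7.75.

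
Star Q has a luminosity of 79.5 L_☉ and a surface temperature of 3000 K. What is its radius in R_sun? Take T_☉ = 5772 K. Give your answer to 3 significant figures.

R/R_☉ = √(L/L_☉) / (T/T_☉)² = √(79.5) / (0.5198)²
       = 8.916 / 0.2701 = 33.01.

33.0 R_sun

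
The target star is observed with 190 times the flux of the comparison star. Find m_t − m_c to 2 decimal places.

-5.70

m_t − m_c = −2.5 log₁₀(F_t/F_c) = −2.5 log₁₀(190) = −2.5 × (2.279) = -5.697.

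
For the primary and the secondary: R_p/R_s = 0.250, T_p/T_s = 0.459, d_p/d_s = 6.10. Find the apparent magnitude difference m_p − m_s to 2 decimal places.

L_p/L_s = (0.250)²(0.459)⁴ = 0.002774.
F_p/F_s = (L_p/L_s)/(d_p/d_s)² = 0.002774/37.21 = 7.455×10^-5.
m_p − m_s = −2.5 log₁₀(7.455×10^-5) = 10.32.

10.32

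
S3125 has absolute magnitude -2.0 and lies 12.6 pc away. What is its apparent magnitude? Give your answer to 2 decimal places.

-1.50

m = M + 5 log₁₀(d/10 pc) = -2.0 + 5 log₁₀(12.6/10)
  = -2.0 + 5 × 0.100 = -2.0 + 0.50 = -1.50.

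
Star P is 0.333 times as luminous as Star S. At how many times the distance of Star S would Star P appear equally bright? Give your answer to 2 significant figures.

0.58

Equal flux requires L_P/d_P² = L_S/d_S², so d_P/d_S = √(L_P/L_S)
= √(0.333) = 0.5771.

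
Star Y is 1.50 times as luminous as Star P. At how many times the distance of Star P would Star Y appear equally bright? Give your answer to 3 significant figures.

1.22

Equal flux requires L_Y/d_Y² = L_P/d_P², so d_Y/d_P = √(L_Y/L_P)
= √(1.50) = 1.225.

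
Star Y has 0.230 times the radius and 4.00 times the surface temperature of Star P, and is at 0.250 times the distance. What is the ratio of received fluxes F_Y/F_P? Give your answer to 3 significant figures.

217

L_Y/L_P = (R_Y/R_P)²(T_Y/T_P)⁴ = (0.230)² × (4.00)⁴ = 13.54.
F_Y/F_P = (L_Y/L_P)/(d_Y/d_P)² = 13.54 / (0.250)² = 216.7.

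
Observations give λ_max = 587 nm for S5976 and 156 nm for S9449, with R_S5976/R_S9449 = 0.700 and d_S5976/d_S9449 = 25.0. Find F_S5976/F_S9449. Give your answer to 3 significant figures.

Wien's law: T_S5976/T_S9449 = λ_S9449/λ_S5976 = 156/587 = 0.2658.
L_S5976/L_S9449 = (R_S5976/R_S9449)²(T_S5976/T_S9449)⁴ = (0.700)²(0.2658)⁴ = 0.002444.
F_S5976/F_S9449 = (L_S5976/L_S9449)/(d_S5976/d_S9449)² = 0.002444/(25.0)² = 3.911×10^-6.

3.91×10^-6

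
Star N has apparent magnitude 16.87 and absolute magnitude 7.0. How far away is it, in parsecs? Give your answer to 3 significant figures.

942 pc

m − M = 5 log₁₀(d/10 pc)
16.87 − (7.0) = 9.87 = 5 log₁₀(d/10)
d = 10 × 10^(9.87/5) = 10 × 10^1.974 = 941.9 pc.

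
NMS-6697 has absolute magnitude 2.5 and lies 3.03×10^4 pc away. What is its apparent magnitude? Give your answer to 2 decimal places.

m = M + 5 log₁₀(d/10 pc) = 2.5 + 5 log₁₀(3.03×10^4/10)
  = 2.5 + 5 × 3.481 = 2.5 + 17.41 = 19.91.

19.91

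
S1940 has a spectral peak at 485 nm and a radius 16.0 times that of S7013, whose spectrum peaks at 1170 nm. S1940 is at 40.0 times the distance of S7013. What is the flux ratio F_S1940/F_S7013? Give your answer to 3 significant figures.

Wien's law: T_S1940/T_S7013 = λ_S7013/λ_S1940 = 1170/485 = 2.412.
L_S1940/L_S7013 = (R_S1940/R_S7013)²(T_S1940/T_S7013)⁴ = (16.0)²(2.412)⁴ = 8670.
F_S1940/F_S7013 = (L_S1940/L_S7013)/(d_S1940/d_S7013)² = 8670/(40.0)² = 5.419.

5.42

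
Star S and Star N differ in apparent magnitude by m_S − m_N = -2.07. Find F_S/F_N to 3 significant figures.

F_S/F_N = 10^(−(m_S − m_N)/2.5) = 10^(2.07/2.5) = 10^0.828 = 6.730.

6.73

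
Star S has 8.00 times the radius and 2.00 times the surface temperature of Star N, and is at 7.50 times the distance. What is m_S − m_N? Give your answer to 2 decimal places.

L_S/L_N = (8.00)²(2.00)⁴ = 1024.
F_S/F_N = (L_S/L_N)/(d_S/d_N)² = 1024/56.25 = 18.20.
m_S − m_N = −2.5 log₁₀(18.20) = -3.15.

-3.15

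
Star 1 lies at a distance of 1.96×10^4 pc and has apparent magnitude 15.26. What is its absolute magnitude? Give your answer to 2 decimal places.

-1.20

M = m − 5 log₁₀(d/10 pc) = 15.26 − 5 log₁₀(1.96×10^4/10)
  = 15.26 − 5 × 3.292 = 15.26 − 16.46 = -1.20.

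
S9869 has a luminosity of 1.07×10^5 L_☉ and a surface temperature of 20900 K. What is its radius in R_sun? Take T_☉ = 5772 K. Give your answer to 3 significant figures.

24.9 R_sun

R/R_☉ = √(L/L_☉) / (T/T_☉)² = √(1.07×10^5) / (3.621)²
       = 327.1 / 13.11 = 24.95.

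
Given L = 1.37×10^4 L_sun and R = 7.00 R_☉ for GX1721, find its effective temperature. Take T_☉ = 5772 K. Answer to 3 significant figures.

2.36×10^4 K

T/T_☉ = (L/L_☉)^(1/4) / (R/R_☉)^(1/2)
T = 5772 × (1.37×10^4)^(1/4) / √(7.00) = 5772 × 10.82 / 2.646 = 2.360×10^4 K.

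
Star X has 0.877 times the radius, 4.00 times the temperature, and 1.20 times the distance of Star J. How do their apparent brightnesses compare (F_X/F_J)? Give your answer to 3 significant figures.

L_X/L_J = (R_X/R_J)²(T_X/T_J)⁴ = (0.877)² × (4.00)⁴ = 196.9.
F_X/F_J = (L_X/L_J)/(d_X/d_J)² = 196.9 / (1.20)² = 136.7.

137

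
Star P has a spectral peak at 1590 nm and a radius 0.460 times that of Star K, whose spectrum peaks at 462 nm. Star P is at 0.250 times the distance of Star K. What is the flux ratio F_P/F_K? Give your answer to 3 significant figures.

Wien's law: T_P/T_K = λ_K/λ_P = 462/1590 = 0.2906.
L_P/L_K = (R_P/R_K)²(T_P/T_K)⁴ = (0.460)²(0.2906)⁴ = 0.001508.
F_P/F_K = (L_P/L_K)/(d_P/d_K)² = 0.001508/(0.250)² = 0.02413.

0.0241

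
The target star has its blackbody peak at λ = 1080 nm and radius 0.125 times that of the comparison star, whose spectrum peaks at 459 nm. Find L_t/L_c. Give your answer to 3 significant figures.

5.10×10^-4

Wien's law gives T ∝ 1/λ_max, so T_t/T_c = λ_c/λ_t = 459/1080 = 0.4250.
Then L ∝ R²T⁴ gives L_t/L_c = (0.125)² × (0.4250)⁴ = 0.01562 × 0.03263 = 5.098×10^-4.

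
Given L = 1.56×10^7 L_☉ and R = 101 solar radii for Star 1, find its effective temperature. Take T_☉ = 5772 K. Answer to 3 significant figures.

3.61×10^4 K

T/T_☉ = (L/L_☉)^(1/4) / (R/R_☉)^(1/2)
T = 5772 × (1.56×10^7)^(1/4) / √(101) = 5772 × 62.85 / 10.05 = 3.609×10^4 K.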